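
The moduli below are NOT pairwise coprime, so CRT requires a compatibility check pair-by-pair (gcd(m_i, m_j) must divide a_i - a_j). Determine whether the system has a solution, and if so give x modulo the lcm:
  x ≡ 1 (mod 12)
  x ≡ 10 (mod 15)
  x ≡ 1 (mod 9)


Moduli 12, 15, 9 are not pairwise coprime, so CRT works modulo lcm(m_i) when all pairwise compatibility conditions hold.
Pairwise compatibility: gcd(m_i, m_j) must divide a_i - a_j for every pair.
Merge one congruence at a time:
  Start: x ≡ 1 (mod 12).
  Combine with x ≡ 10 (mod 15): gcd(12, 15) = 3; 10 - 1 = 9, which IS divisible by 3, so compatible.
    Write x = 1 + 12·t and substitute into x ≡ 10 (mod 15): 12·t ≡ 10 − 1 = 9 (mod 15).
    Divide the congruence (and modulus) by g = 3: 4·t ≡ 3 (mod 5).
    The inverse of 4 mod 5 is 4 (since 4·4 = 16 = 3·5 + 1), so t ≡ 4·3 = 12 ≡ 2 (mod 5).
    Then x = 1 + 12·2 = 25, valid modulo lcm(12, 15) = 60: x ≡ 25 (mod 60).
  Combine with x ≡ 1 (mod 9): gcd(60, 9) = 3; 1 - 25 = -24, which IS divisible by 3, so compatible.
    Write x = 25 + 60·t and substitute into x ≡ 1 (mod 9): 60·t ≡ 1 − 25 = -24 (mod 9).
    Divide the congruence (and modulus) by g = 3: 20·t ≡ -8 (mod 3).
    Reduce coefficients mod 3: 2·t ≡ 1 (mod 3).
    The inverse of 2 mod 3 is 2 (since 2·2 = 4 = 1·3 + 1), so t ≡ 2·1 = 2 ≡ 2 (mod 3).
    Then x = 25 + 60·2 = 145, valid modulo lcm(60, 9) = 180: x ≡ 145 (mod 180).
Verify: 145 mod 12 = 1, 145 mod 15 = 10, 145 mod 9 = 1.

x ≡ 145 (mod 180).


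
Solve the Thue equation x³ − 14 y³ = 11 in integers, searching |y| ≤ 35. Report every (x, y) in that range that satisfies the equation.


The equation is x³ - 14y³ = 11. For fixed y, x³ = 14·y³ + 11, so a solution requires the RHS to be a perfect cube.
Strategy: iterate y from -35 to 35, compute RHS = 14·y³ + 11, and check whether it is a (positive or negative) perfect cube.
Check small values of y:
  y = 0: RHS = 11 is not a perfect cube.
  y = 1: RHS = 25 is not a perfect cube.
  y = -1: RHS = -3 is not a perfect cube.
  y = 2: RHS = 123 is not a perfect cube.
  y = -2: RHS = -101 is not a perfect cube.
  y = 3: RHS = 389 is not a perfect cube.
  y = -3: RHS = -367 is not a perfect cube.
Continuing the search up to |y| = 35 finds no solutions either.
No (x, y) in the scanned range satisfies the equation.

No integer solutions with |y| ≤ 35.


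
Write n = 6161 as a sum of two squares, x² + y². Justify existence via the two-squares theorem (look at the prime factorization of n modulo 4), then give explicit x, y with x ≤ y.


Step 1: Factor n = 6161 = 61 · 101.
Step 2: Check the mod-4 condition on each prime factor: 61 ≡ 1 (mod 4), exponent 1; 101 ≡ 1 (mod 4), exponent 1.
All primes ≡ 3 (mod 4) appear to even exponent (or don't appear), so by the two-squares theorem n IS expressible as a sum of two squares.
Step 3: Build a representation. Here n = 61 · 101 is a product of primes ≡ 1 (mod 4). Each prime p ≡ 1 (mod 4) is itself a sum of two squares; find a² by testing p − a² for a perfect square:
  61: 61 − 1² = 60, 61 − 2² = 57, 61 − 3² = 52, 61 − 4² = 45, 61 − 5² = 36 = 6² ⇒ 61 = 5² + 6².
  101: 101 − 1² = 100 = 10² ⇒ 101 = 1² + 10².
  Combine using the Brahmagupta–Fibonacci identity (a² + b²)(c² + d²) = (ac − bd)² + (ad + bc)² = (ac + bd)² + (ad − bc)²:
  61 · 101 = 6161: from (5² + 6²)(1² + 10²), take (5·1 − 6·10, 5·10 + 6·1) = (5 − 60, 50 + 6) = (-55, 56); dropping signs (only squares matter) gives (55, 56); check 55² + 56² = 3025 + 3136 = 6161 ✓.
Step 4: Order so x ≤ y and verify: 55² + 56² = 3025 + 3136 = 6161 = n. ✓

n = 6161 = 55² + 56² (one valid representation with x ≤ y).


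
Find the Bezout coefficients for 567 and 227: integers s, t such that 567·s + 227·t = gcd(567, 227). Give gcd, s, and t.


Euclidean algorithm on (567, 227) — divide until remainder is 0:
  567 = 2 · 227 + 113
  227 = 2 · 113 + 1
  113 = 113 · 1 + 0
gcd(567, 227) = 1.
Track Bezout coefficients alongside the remainders: start with r₀ = 567 = a·1 + b·0 (s = 1, t = 0) and r₁ = 227 = a·0 + b·1 (s = 0, t = 1); each new remainder r_{k+1} = r_{k-1} − q_k·r_k inherits s_{k+1} = s_{k-1} − q_k·s_k, t_{k+1} = t_{k-1} − q_k·t_k, so r_k = a·s_k + b·t_k at every step:
  q = 2: r = 113, s = 1 − 2·0 = 1, t = 0 − 2·1 = -2  (check: 567·1 + 227·(-2) = 113)
  q = 2: r = 1, s = 0 − 2·1 = -2, t = 1 − 2·(-2) = 5  (check: 567·(-2) + 227·5 = 1)
The row with r = 1 (the gcd) gives the Bezout coefficients s = -2, t = 5.
Result: 567 · (-2) + 227 · (5) = 1.

gcd(567, 227) = 1; s = -2, t = 5 (check: 567·(-2) + 227·5 = 1).


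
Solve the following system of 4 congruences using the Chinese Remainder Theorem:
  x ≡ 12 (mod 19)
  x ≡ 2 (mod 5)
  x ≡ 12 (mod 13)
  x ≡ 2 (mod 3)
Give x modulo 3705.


Product of moduli M = 19 · 5 · 13 · 3 = 3705.
Merge one congruence at a time:
  Start: x ≡ 12 (mod 19).
  Combine with x ≡ 2 (mod 5); new modulus lcm = 95.
    Write x = 12 + 19·t and substitute into x ≡ 2 (mod 5): 19·t ≡ 2 − 12 = -10 (mod 5).
    Reduce coefficients mod 5: 4·t ≡ 0 (mod 5).
    The inverse of 4 mod 5 is 4 (since 4·4 = 16 = 3·5 + 1), so t ≡ 4·0 = 0 ≡ 0 (mod 5).
    Then x = 12 + 19·0 = 12, valid modulo lcm(19, 5) = 95: x ≡ 12 (mod 95).
  Combine with x ≡ 12 (mod 13); new modulus lcm = 1235.
    Write x = 12 + 95·t and substitute into x ≡ 12 (mod 13): 95·t ≡ 12 − 12 = 0 (mod 13).
    Reduce coefficients mod 13: 4·t ≡ 0 (mod 13).
    The inverse of 4 mod 13 is 10 (since 4·10 = 40 = 3·13 + 1), so t ≡ 10·0 = 0 ≡ 0 (mod 13).
    Then x = 12 + 95·0 = 12, valid modulo lcm(95, 13) = 1235: x ≡ 12 (mod 1235).
  Combine with x ≡ 2 (mod 3); new modulus lcm = 3705.
    Write x = 12 + 1235·t and substitute into x ≡ 2 (mod 3): 1235·t ≡ 2 − 12 = -10 (mod 3).
    Reduce coefficients mod 3: 2·t ≡ 2 (mod 3).
    The inverse of 2 mod 3 is 2 (since 2·2 = 4 = 1·3 + 1), so t ≡ 2·2 = 4 ≡ 1 (mod 3).
    Then x = 12 + 1235·1 = 1247, valid modulo lcm(1235, 3) = 3705: x ≡ 1247 (mod 3705).
Verify against each original: 1247 mod 19 = 12, 1247 mod 5 = 2, 1247 mod 13 = 12, 1247 mod 3 = 2.

x ≡ 1247 (mod 3705).


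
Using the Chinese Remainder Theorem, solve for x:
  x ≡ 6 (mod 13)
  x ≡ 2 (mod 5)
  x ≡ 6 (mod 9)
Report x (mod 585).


Moduli 13, 5, 9 are pairwise coprime; by CRT there is a unique solution modulo M = 13 · 5 · 9 = 585.
Solve pairwise, accumulating the modulus:
  Start with x ≡ 6 (mod 13).
  Combine with x ≡ 2 (mod 5): since gcd(13, 5) = 1, we get a unique residue mod 65.
    Write x = 6 + 13·t and substitute into x ≡ 2 (mod 5): 13·t ≡ 2 − 6 = -4 (mod 5).
    Reduce coefficients mod 5: 3·t ≡ 1 (mod 5).
    The inverse of 3 mod 5 is 2 (since 3·2 = 6 = 1·5 + 1), so t ≡ 2·1 = 2 ≡ 2 (mod 5).
    Then x = 6 + 13·2 = 32, valid modulo lcm(13, 5) = 65: x ≡ 32 (mod 65).
  Combine with x ≡ 6 (mod 9): since gcd(65, 9) = 1, we get a unique residue mod 585.
    Write x = 32 + 65·t and substitute into x ≡ 6 (mod 9): 65·t ≡ 6 − 32 = -26 (mod 9).
    Reduce coefficients mod 9: 2·t ≡ 1 (mod 9).
    The inverse of 2 mod 9 is 5 (since 2·5 = 10 = 1·9 + 1), so t ≡ 5·1 = 5 ≡ 5 (mod 9).
    Then x = 32 + 65·5 = 357, valid modulo lcm(65, 9) = 585: x ≡ 357 (mod 585).
Verify: 357 mod 13 = 6 ✓, 357 mod 5 = 2 ✓, 357 mod 9 = 6 ✓.

x ≡ 357 (mod 585).


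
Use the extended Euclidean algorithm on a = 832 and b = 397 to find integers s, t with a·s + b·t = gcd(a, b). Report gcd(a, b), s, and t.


Euclidean algorithm on (832, 397) — divide until remainder is 0:
  832 = 2 · 397 + 38
  397 = 10 · 38 + 17
  38 = 2 · 17 + 4
  17 = 4 · 4 + 1
  4 = 4 · 1 + 0
gcd(832, 397) = 1.
Track Bezout coefficients alongside the remainders: start with r₀ = 832 = a·1 + b·0 (s = 1, t = 0) and r₁ = 397 = a·0 + b·1 (s = 0, t = 1); each new remainder r_{k+1} = r_{k-1} − q_k·r_k inherits s_{k+1} = s_{k-1} − q_k·s_k, t_{k+1} = t_{k-1} − q_k·t_k, so r_k = a·s_k + b·t_k at every step:
  q = 2: r = 38, s = 1 − 2·0 = 1, t = 0 − 2·1 = -2  (check: 832·1 + 397·(-2) = 38)
  q = 10: r = 17, s = 0 − 10·1 = -10, t = 1 − 10·(-2) = 21  (check: 832·(-10) + 397·21 = 17)
  q = 2: r = 4, s = 1 − 2·(-10) = 21, t = -2 − 2·21 = -44  (check: 832·21 + 397·(-44) = 4)
  q = 4: r = 1, s = -10 − 4·21 = -94, t = 21 − 4·(-44) = 197  (check: 832·(-94) + 397·197 = 1)
The row with r = 1 (the gcd) gives the Bezout coefficients s = -94, t = 197.
Result: 832 · (-94) + 397 · (197) = 1.

gcd(832, 397) = 1; s = -94, t = 197 (check: 832·(-94) + 397·197 = 1).


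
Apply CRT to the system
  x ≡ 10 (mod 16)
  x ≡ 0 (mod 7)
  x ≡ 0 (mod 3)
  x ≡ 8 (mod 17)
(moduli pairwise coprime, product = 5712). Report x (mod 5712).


Product of moduli M = 16 · 7 · 3 · 17 = 5712.
Merge one congruence at a time:
  Start: x ≡ 10 (mod 16).
  Combine with x ≡ 0 (mod 7); new modulus lcm = 112.
    Write x = 10 + 16·t and substitute into x ≡ 0 (mod 7): 16·t ≡ 0 − 10 = -10 (mod 7).
    Reduce coefficients mod 7: 2·t ≡ 4 (mod 7).
    The inverse of 2 mod 7 is 4 (since 2·4 = 8 = 1·7 + 1), so t ≡ 4·4 = 16 ≡ 2 (mod 7).
    Then x = 10 + 16·2 = 42, valid modulo lcm(16, 7) = 112: x ≡ 42 (mod 112).
  Combine with x ≡ 0 (mod 3); new modulus lcm = 336.
    Write x = 42 + 112·t and substitute into x ≡ 0 (mod 3): 112·t ≡ 0 − 42 = -42 (mod 3).
    Reduce coefficients mod 3: 1·t ≡ 0 (mod 3).
    So t ≡ 0 (mod 3).
    Then x = 42 + 112·0 = 42, valid modulo lcm(112, 3) = 336: x ≡ 42 (mod 336).
  Combine with x ≡ 8 (mod 17); new modulus lcm = 5712.
    Write x = 42 + 336·t and substitute into x ≡ 8 (mod 17): 336·t ≡ 8 − 42 = -34 (mod 17).
    Reduce coefficients mod 17: 13·t ≡ 0 (mod 17).
    The inverse of 13 mod 17 is 4 (since 13·4 = 52 = 3·17 + 1), so t ≡ 4·0 = 0 ≡ 0 (mod 17).
    Then x = 42 + 336·0 = 42, valid modulo lcm(336, 17) = 5712: x ≡ 42 (mod 5712).
Verify against each original: 42 mod 16 = 10, 42 mod 7 = 0, 42 mod 3 = 0, 42 mod 17 = 8.

x ≡ 42 (mod 5712).


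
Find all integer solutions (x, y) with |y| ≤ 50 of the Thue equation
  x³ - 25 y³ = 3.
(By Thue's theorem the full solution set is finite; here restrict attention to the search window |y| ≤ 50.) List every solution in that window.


The equation is x³ - 25y³ = 3. For fixed y, x³ = 25·y³ + 3, so a solution requires the RHS to be a perfect cube.
Strategy: iterate y from -50 to 50, compute RHS = 25·y³ + 3, and check whether it is a (positive or negative) perfect cube.
Check small values of y:
  y = 0: RHS = 3 is not a perfect cube.
  y = 1: RHS = 28 is not a perfect cube.
  y = -1: RHS = -22 is not a perfect cube.
  y = 2: RHS = 203 is not a perfect cube.
  y = -2: RHS = -197 is not a perfect cube.
  y = 3: RHS = 678 is not a perfect cube.
  y = -3: RHS = -672 is not a perfect cube.
Continuing the search up to |y| = 50 finds no solutions either.
No (x, y) in the scanned range satisfies the equation.

No integer solutions with |y| ≤ 50.


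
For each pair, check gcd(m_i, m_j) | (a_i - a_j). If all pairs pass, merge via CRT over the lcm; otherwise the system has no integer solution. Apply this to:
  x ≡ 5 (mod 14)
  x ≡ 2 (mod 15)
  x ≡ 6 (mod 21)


Moduli 14, 15, 21 are not pairwise coprime, so CRT works modulo lcm(m_i) when all pairwise compatibility conditions hold.
Pairwise compatibility: gcd(m_i, m_j) must divide a_i - a_j for every pair.
Merge one congruence at a time:
  Start: x ≡ 5 (mod 14).
  Combine with x ≡ 2 (mod 15): gcd(14, 15) = 1; 2 - 5 = -3, which IS divisible by 1, so compatible.
    Write x = 5 + 14·t and substitute into x ≡ 2 (mod 15): 14·t ≡ 2 − 5 = -3 (mod 15).
    Reduce coefficients mod 15: 14·t ≡ 12 (mod 15).
    The inverse of 14 mod 15 is 14 (since 14·14 = 196 = 13·15 + 1), so t ≡ 14·12 = 168 ≡ 3 (mod 15).
    Then x = 5 + 14·3 = 47, valid modulo lcm(14, 15) = 210: x ≡ 47 (mod 210).
  Combine with x ≡ 6 (mod 21): gcd(210, 21) = 21, and 6 - 47 = -41 is NOT divisible by 21.
    ⇒ system is inconsistent (no integer solution).

No solution (the system is inconsistent).


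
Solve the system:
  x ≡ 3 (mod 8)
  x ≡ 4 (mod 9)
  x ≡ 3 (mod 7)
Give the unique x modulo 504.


Moduli 8, 9, 7 are pairwise coprime; by CRT there is a unique solution modulo M = 8 · 9 · 7 = 504.
Solve pairwise, accumulating the modulus:
  Start with x ≡ 3 (mod 8).
  Combine with x ≡ 4 (mod 9): since gcd(8, 9) = 1, we get a unique residue mod 72.
    Write x = 3 + 8·t and substitute into x ≡ 4 (mod 9): 8·t ≡ 4 − 3 = 1 (mod 9).
    The inverse of 8 mod 9 is 8 (since 8·8 = 64 = 7·9 + 1), so t ≡ 8·1 = 8 ≡ 8 (mod 9).
    Then x = 3 + 8·8 = 67, valid modulo lcm(8, 9) = 72: x ≡ 67 (mod 72).
  Combine with x ≡ 3 (mod 7): since gcd(72, 7) = 1, we get a unique residue mod 504.
    Write x = 67 + 72·t and substitute into x ≡ 3 (mod 7): 72·t ≡ 3 − 67 = -64 (mod 7).
    Reduce coefficients mod 7: 2·t ≡ 6 (mod 7).
    The inverse of 2 mod 7 is 4 (since 2·4 = 8 = 1·7 + 1), so t ≡ 4·6 = 24 ≡ 3 (mod 7).
    Then x = 67 + 72·3 = 283, valid modulo lcm(72, 7) = 504: x ≡ 283 (mod 504).
Verify: 283 mod 8 = 3 ✓, 283 mod 9 = 4 ✓, 283 mod 7 = 3 ✓.

x ≡ 283 (mod 504).


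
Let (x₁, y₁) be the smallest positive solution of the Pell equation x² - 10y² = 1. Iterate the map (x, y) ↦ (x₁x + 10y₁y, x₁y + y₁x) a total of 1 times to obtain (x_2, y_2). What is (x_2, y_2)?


Step 1: Find the fundamental solution (x₁, y₁) of x² - 10y² = 1.
  Expand √10 as a continued fraction. a₀ = ⌊√10⌋ = 3; iterate m_{k+1} = d_k·a_k − m_k, d_{k+1} = (10 − m_{k+1}²)/d_k, a_{k+1} = ⌊(a₀ + m_{k+1})/d_{k+1}⌋ (starting m₀ = 0, d₀ = 1), with convergents p_k = a_k·p_{k-1} + p_{k-2}, q_k = a_k·q_{k-1} + q_{k-2} (p₋₁ = 1, q₋₁ = 0):
  k = 0: a₀ = 3; p₀/q₀ = 3/1; p₀² − 10·q₀² = 9 − 10 = -1.
  k = 1: m = 3, d = 1, a = ⌊(3 + 3)/1⌋ = 6; p/q = (6·3 + 1)/(6·1 + 0) = 19/6; p² − 10·q² = 361 − 360 = 1.
  The first convergent with p² − 10·q² = 1 gives the fundamental solution (x₁, y₁) = (19, 6).
Step 2: Apply the recurrence (x_{n+1}, y_{n+1}) = (x₁x_n + 10y₁y_n, x₁y_n + y₁x_n) repeatedly.
  From (x_1, y_1) = (19, 6): x_2 = 19·19 + 10·6·6 = 721; y_2 = 19·6 + 6·19 = 228.
Step 3: Verify x_2² - 10·y_2² = 519841 - 519840 = 1 (should be 1). ✓

(x_1, y_1) = (19, 6); (x_2, y_2) = (721, 228).


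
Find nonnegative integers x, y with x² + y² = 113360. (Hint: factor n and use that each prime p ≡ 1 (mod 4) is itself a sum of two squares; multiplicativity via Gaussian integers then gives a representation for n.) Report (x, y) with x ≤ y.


Step 1: Factor n = 113360 = 2^4 · 5 · 13 · 109.
Step 2: Check the mod-4 condition on each prime factor: 2 = 2 (special); 5 ≡ 1 (mod 4), exponent 1; 13 ≡ 1 (mod 4), exponent 1; 109 ≡ 1 (mod 4), exponent 1.
All primes ≡ 3 (mod 4) appear to even exponent (or don't appear), so by the two-squares theorem n IS expressible as a sum of two squares.
Step 3: Build a representation. Group n = k² · m with k = 4 and m = 5 · 13 · 109 = 7085 (a product of primes ≡ 1 (mod 4)); a representation of m scales to one of n via (k·x)² + (k·y)² = k²(x² + y²). Each prime p ≡ 1 (mod 4) is itself a sum of two squares; find a² by testing p − a² for a perfect square:
  5: 5 − 1² = 4 = 2² ⇒ 5 = 1² + 2².
  13: 13 − 1² = 12, 13 − 2² = 9 = 3² ⇒ 13 = 2² + 3².
  109: 109 − 1² = 108, 109 − 2² = 105, 109 − 3² = 100 = 10² ⇒ 109 = 3² + 10².
  Combine using the Brahmagupta–Fibonacci identity (a² + b²)(c² + d²) = (ac − bd)² + (ad + bc)² = (ac + bd)² + (ad − bc)²:
  5 · 13 = 65: from (1² + 2²)(2² + 3²), take (1·2 − 2·3, 1·3 + 2·2) = (2 − 6, 3 + 4) = (-4, 7); dropping signs (only squares matter) gives (4, 7); check 4² + 7² = 16 + 49 = 65 ✓.
  65 · 109 = 7085: from (4² + 7²)(3² + 10²), take (4·3 − 7·10, 4·10 + 7·3) = (12 − 70, 40 + 21) = (-58, 61); dropping signs (only squares matter) gives (58, 61); check 58² + 61² = 3364 + 3721 = 7085 ✓.
  Scale by k = 4: (4·58, 4·61) = (232, 244).
Step 4: Order so x ≤ y and verify: 232² + 244² = 53824 + 59536 = 113360 = n. ✓

n = 113360 = 232² + 244² (one valid representation with x ≤ y).


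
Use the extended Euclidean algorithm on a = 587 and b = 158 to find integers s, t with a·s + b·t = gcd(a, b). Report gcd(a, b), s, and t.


Euclidean algorithm on (587, 158) — divide until remainder is 0:
  587 = 3 · 158 + 113
  158 = 1 · 113 + 45
  113 = 2 · 45 + 23
  45 = 1 · 23 + 22
  23 = 1 · 22 + 1
  22 = 22 · 1 + 0
gcd(587, 158) = 1.
Track Bezout coefficients alongside the remainders: start with r₀ = 587 = a·1 + b·0 (s = 1, t = 0) and r₁ = 158 = a·0 + b·1 (s = 0, t = 1); each new remainder r_{k+1} = r_{k-1} − q_k·r_k inherits s_{k+1} = s_{k-1} − q_k·s_k, t_{k+1} = t_{k-1} − q_k·t_k, so r_k = a·s_k + b·t_k at every step:
  q = 3: r = 113, s = 1 − 3·0 = 1, t = 0 − 3·1 = -3  (check: 587·1 + 158·(-3) = 113)
  q = 1: r = 45, s = 0 − 1·1 = -1, t = 1 − 1·(-3) = 4  (check: 587·(-1) + 158·4 = 45)
  q = 2: r = 23, s = 1 − 2·(-1) = 3, t = -3 − 2·4 = -11  (check: 587·3 + 158·(-11) = 23)
  q = 1: r = 22, s = -1 − 1·3 = -4, t = 4 − 1·(-11) = 15  (check: 587·(-4) + 158·15 = 22)
  q = 1: r = 1, s = 3 − 1·(-4) = 7, t = -11 − 1·15 = -26  (check: 587·7 + 158·(-26) = 1)
The row with r = 1 (the gcd) gives the Bezout coefficients s = 7, t = -26.
Result: 587 · (7) + 158 · (-26) = 1.

gcd(587, 158) = 1; s = 7, t = -26 (check: 587·7 + 158·(-26) = 1).


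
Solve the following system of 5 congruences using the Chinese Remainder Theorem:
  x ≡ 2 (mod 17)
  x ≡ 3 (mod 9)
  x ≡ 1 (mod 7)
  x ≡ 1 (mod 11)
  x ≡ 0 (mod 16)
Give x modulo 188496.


Product of moduli M = 17 · 9 · 7 · 11 · 16 = 188496.
Merge one congruence at a time:
  Start: x ≡ 2 (mod 17).
  Combine with x ≡ 3 (mod 9); new modulus lcm = 153.
    Write x = 2 + 17·t and substitute into x ≡ 3 (mod 9): 17·t ≡ 3 − 2 = 1 (mod 9).
    Reduce coefficients mod 9: 8·t ≡ 1 (mod 9).
    The inverse of 8 mod 9 is 8 (since 8·8 = 64 = 7·9 + 1), so t ≡ 8·1 = 8 ≡ 8 (mod 9).
    Then x = 2 + 17·8 = 138, valid modulo lcm(17, 9) = 153: x ≡ 138 (mod 153).
  Combine with x ≡ 1 (mod 7); new modulus lcm = 1071.
    Write x = 138 + 153·t and substitute into x ≡ 1 (mod 7): 153·t ≡ 1 − 138 = -137 (mod 7).
    Reduce coefficients mod 7: 6·t ≡ 3 (mod 7).
    The inverse of 6 mod 7 is 6 (since 6·6 = 36 = 5·7 + 1), so t ≡ 6·3 = 18 ≡ 4 (mod 7).
    Then x = 138 + 153·4 = 750, valid modulo lcm(153, 7) = 1071: x ≡ 750 (mod 1071).
  Combine with x ≡ 1 (mod 11); new modulus lcm = 11781.
    Write x = 750 + 1071·t and substitute into x ≡ 1 (mod 11): 1071·t ≡ 1 − 750 = -749 (mod 11).
    Reduce coefficients mod 11: 4·t ≡ 10 (mod 11).
    The inverse of 4 mod 11 is 3 (since 4·3 = 12 = 1·11 + 1), so t ≡ 3·10 = 30 ≡ 8 (mod 11).
    Then x = 750 + 1071·8 = 9318, valid modulo lcm(1071, 11) = 11781: x ≡ 9318 (mod 11781).
  Combine with x ≡ 0 (mod 16); new modulus lcm = 188496.
    Write x = 9318 + 11781·t and substitute into x ≡ 0 (mod 16): 11781·t ≡ 0 − 9318 = -9318 (mod 16).
    Reduce coefficients mod 16: 5·t ≡ 10 (mod 16).
    The inverse of 5 mod 16 is 13 (since 5·13 = 65 = 4·16 + 1), so t ≡ 13·10 = 130 ≡ 2 (mod 16).
    Then x = 9318 + 11781·2 = 32880, valid modulo lcm(11781, 16) = 188496: x ≡ 32880 (mod 188496).
Verify against each original: 32880 mod 17 = 2, 32880 mod 9 = 3, 32880 mod 7 = 1, 32880 mod 11 = 1, 32880 mod 16 = 0.

x ≡ 32880 (mod 188496).


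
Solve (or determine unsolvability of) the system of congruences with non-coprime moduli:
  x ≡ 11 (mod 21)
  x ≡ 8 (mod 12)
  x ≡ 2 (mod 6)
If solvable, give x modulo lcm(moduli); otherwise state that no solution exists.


Moduli 21, 12, 6 are not pairwise coprime, so CRT works modulo lcm(m_i) when all pairwise compatibility conditions hold.
Pairwise compatibility: gcd(m_i, m_j) must divide a_i - a_j for every pair.
Merge one congruence at a time:
  Start: x ≡ 11 (mod 21).
  Combine with x ≡ 8 (mod 12): gcd(21, 12) = 3; 8 - 11 = -3, which IS divisible by 3, so compatible.
    Write x = 11 + 21·t and substitute into x ≡ 8 (mod 12): 21·t ≡ 8 − 11 = -3 (mod 12).
    Divide the congruence (and modulus) by g = 3: 7·t ≡ -1 (mod 4).
    Reduce coefficients mod 4: 3·t ≡ 3 (mod 4).
    The inverse of 3 mod 4 is 3 (since 3·3 = 9 = 2·4 + 1), so t ≡ 3·3 = 9 ≡ 1 (mod 4).
    Then x = 11 + 21·1 = 32, valid modulo lcm(21, 12) = 84: x ≡ 32 (mod 84).
  Combine with x ≡ 2 (mod 6): gcd(84, 6) = 6; 2 - 32 = -30, which IS divisible by 6, so compatible.
    Write x = 32 + 84·t and substitute into x ≡ 2 (mod 6): 84·t ≡ 2 − 32 = -30 (mod 6).
    Divide the congruence (and modulus) by g = 6: 14·t ≡ -5 (mod 1).
    Modulo 1 every t works; take t = 0.
    Then x = 32 + 84·0 = 32, valid modulo lcm(84, 6) = 84: x ≡ 32 (mod 84).
Verify: 32 mod 21 = 11, 32 mod 12 = 8, 32 mod 6 = 2.

x ≡ 32 (mod 84).


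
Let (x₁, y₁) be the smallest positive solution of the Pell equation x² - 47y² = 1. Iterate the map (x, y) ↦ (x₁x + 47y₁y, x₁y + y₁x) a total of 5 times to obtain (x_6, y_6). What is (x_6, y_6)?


Step 1: Find the fundamental solution (x₁, y₁) of x² - 47y² = 1.
  Expand √47 as a continued fraction. a₀ = ⌊√47⌋ = 6; iterate m_{k+1} = d_k·a_k − m_k, d_{k+1} = (47 − m_{k+1}²)/d_k, a_{k+1} = ⌊(a₀ + m_{k+1})/d_{k+1}⌋ (starting m₀ = 0, d₀ = 1), with convergents p_k = a_k·p_{k-1} + p_{k-2}, q_k = a_k·q_{k-1} + q_{k-2} (p₋₁ = 1, q₋₁ = 0):
  k = 0: a₀ = 6; p₀/q₀ = 6/1; p₀² − 47·q₀² = 36 − 47 = -11.
  k = 1: m = 6, d = 11, a = ⌊(6 + 6)/11⌋ = 1; p/q = (1·6 + 1)/(1·1 + 0) = 7/1; p² − 47·q² = 49 − 47 = 2.
  k = 2: m = 5, d = 2, a = ⌊(6 + 5)/2⌋ = 5; p/q = (5·7 + 6)/(5·1 + 1) = 41/6; p² − 47·q² = 1681 − 1692 = -11.
  k = 3: m = 5, d = 11, a = ⌊(6 + 5)/11⌋ = 1; p/q = (1·41 + 7)/(1·6 + 1) = 48/7; p² − 47·q² = 2304 − 2303 = 1.
  The first convergent with p² − 47·q² = 1 gives the fundamental solution (x₁, y₁) = (48, 7).
Step 2: Apply the recurrence (x_{n+1}, y_{n+1}) = (x₁x_n + 47y₁y_n, x₁y_n + y₁x_n) repeatedly.
  From (x_1, y_1) = (48, 7): x_2 = 48·48 + 47·7·7 = 4607; y_2 = 48·7 + 7·48 = 672.
  From (x_2, y_2) = (4607, 672): x_3 = 48·4607 + 47·7·672 = 442224; y_3 = 48·672 + 7·4607 = 64505.
  From (x_3, y_3) = (442224, 64505): x_4 = 48·442224 + 47·7·64505 = 42448897; y_4 = 48·64505 + 7·442224 = 6191808.
  From (x_4, y_4) = (42448897, 6191808): x_5 = 48·42448897 + 47·7·6191808 = 4074651888; y_5 = 48·6191808 + 7·42448897 = 594349063.
  From (x_5, y_5) = (4074651888, 594349063): x_6 = 48·4074651888 + 47·7·594349063 = 391124132351; y_6 = 48·594349063 + 7·4074651888 = 57051318240.
Step 3: Verify x_6² - 47·y_6² = 152978086907322564787201 - 152978086907322564787200 = 1 (should be 1). ✓

(x_1, y_1) = (48, 7); (x_6, y_6) = (391124132351, 57051318240).


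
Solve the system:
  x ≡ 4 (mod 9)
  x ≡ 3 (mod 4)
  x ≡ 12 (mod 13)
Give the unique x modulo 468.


Moduli 9, 4, 13 are pairwise coprime; by CRT there is a unique solution modulo M = 9 · 4 · 13 = 468.
Solve pairwise, accumulating the modulus:
  Start with x ≡ 4 (mod 9).
  Combine with x ≡ 3 (mod 4): since gcd(9, 4) = 1, we get a unique residue mod 36.
    Write x = 4 + 9·t and substitute into x ≡ 3 (mod 4): 9·t ≡ 3 − 4 = -1 (mod 4).
    Reduce coefficients mod 4: 1·t ≡ 3 (mod 4).
    So t ≡ 3 (mod 4).
    Then x = 4 + 9·3 = 31, valid modulo lcm(9, 4) = 36: x ≡ 31 (mod 36).
  Combine with x ≡ 12 (mod 13): since gcd(36, 13) = 1, we get a unique residue mod 468.
    Write x = 31 + 36·t and substitute into x ≡ 12 (mod 13): 36·t ≡ 12 − 31 = -19 (mod 13).
    Reduce coefficients mod 13: 10·t ≡ 7 (mod 13).
    The inverse of 10 mod 13 is 4 (since 10·4 = 40 = 3·13 + 1), so t ≡ 4·7 = 28 ≡ 2 (mod 13).
    Then x = 31 + 36·2 = 103, valid modulo lcm(36, 13) = 468: x ≡ 103 (mod 468).
Verify: 103 mod 9 = 4 ✓, 103 mod 4 = 3 ✓, 103 mod 13 = 12 ✓.

x ≡ 103 (mod 468).


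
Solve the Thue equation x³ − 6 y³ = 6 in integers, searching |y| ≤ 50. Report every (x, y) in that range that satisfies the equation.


The equation is x³ - 6y³ = 6. For fixed y, x³ = 6·y³ + 6, so a solution requires the RHS to be a perfect cube.
Strategy: iterate y from -50 to 50, compute RHS = 6·y³ + 6, and check whether it is a (positive or negative) perfect cube.
Check small values of y:
  y = 0: RHS = 6 is not a perfect cube.
  y = 1: RHS = 12 is not a perfect cube.
  y = -1: RHS = 0 = (0)³ ⇒ x = 0 works.
  y = 2: RHS = 54 is not a perfect cube.
  y = -2: RHS = -42 is not a perfect cube.
  y = 3: RHS = 168 is not a perfect cube.
  y = -3: RHS = -156 is not a perfect cube.
Continuing the search up to |y| = 50 finds no further solutions beyond those listed.
Collected solutions: (0, -1).

Solutions (with |y| ≤ 50): (0, -1).


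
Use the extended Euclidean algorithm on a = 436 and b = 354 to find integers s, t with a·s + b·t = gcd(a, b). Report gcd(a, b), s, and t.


Euclidean algorithm on (436, 354) — divide until remainder is 0:
  436 = 1 · 354 + 82
  354 = 4 · 82 + 26
  82 = 3 · 26 + 4
  26 = 6 · 4 + 2
  4 = 2 · 2 + 0
gcd(436, 354) = 2.
Track Bezout coefficients alongside the remainders: start with r₀ = 436 = a·1 + b·0 (s = 1, t = 0) and r₁ = 354 = a·0 + b·1 (s = 0, t = 1); each new remainder r_{k+1} = r_{k-1} − q_k·r_k inherits s_{k+1} = s_{k-1} − q_k·s_k, t_{k+1} = t_{k-1} − q_k·t_k, so r_k = a·s_k + b·t_k at every step:
  q = 1: r = 82, s = 1 − 1·0 = 1, t = 0 − 1·1 = -1  (check: 436·1 + 354·(-1) = 82)
  q = 4: r = 26, s = 0 − 4·1 = -4, t = 1 − 4·(-1) = 5  (check: 436·(-4) + 354·5 = 26)
  q = 3: r = 4, s = 1 − 3·(-4) = 13, t = -1 − 3·5 = -16  (check: 436·13 + 354·(-16) = 4)
  q = 6: r = 2, s = -4 − 6·13 = -82, t = 5 − 6·(-16) = 101  (check: 436·(-82) + 354·101 = 2)
The row with r = 2 (the gcd) gives the Bezout coefficients s = -82, t = 101.
Result: 436 · (-82) + 354 · (101) = 2.

gcd(436, 354) = 2; s = -82, t = 101 (check: 436·(-82) + 354·101 = 2).


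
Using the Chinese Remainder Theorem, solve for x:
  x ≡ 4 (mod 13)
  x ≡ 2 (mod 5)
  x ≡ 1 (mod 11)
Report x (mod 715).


Moduli 13, 5, 11 are pairwise coprime; by CRT there is a unique solution modulo M = 13 · 5 · 11 = 715.
Solve pairwise, accumulating the modulus:
  Start with x ≡ 4 (mod 13).
  Combine with x ≡ 2 (mod 5): since gcd(13, 5) = 1, we get a unique residue mod 65.
    Write x = 4 + 13·t and substitute into x ≡ 2 (mod 5): 13·t ≡ 2 − 4 = -2 (mod 5).
    Reduce coefficients mod 5: 3·t ≡ 3 (mod 5).
    The inverse of 3 mod 5 is 2 (since 3·2 = 6 = 1·5 + 1), so t ≡ 2·3 = 6 ≡ 1 (mod 5).
    Then x = 4 + 13·1 = 17, valid modulo lcm(13, 5) = 65: x ≡ 17 (mod 65).
  Combine with x ≡ 1 (mod 11): since gcd(65, 11) = 1, we get a unique residue mod 715.
    Write x = 17 + 65·t and substitute into x ≡ 1 (mod 11): 65·t ≡ 1 − 17 = -16 (mod 11).
    Reduce coefficients mod 11: 10·t ≡ 6 (mod 11).
    The inverse of 10 mod 11 is 10 (since 10·10 = 100 = 9·11 + 1), so t ≡ 10·6 = 60 ≡ 5 (mod 11).
    Then x = 17 + 65·5 = 342, valid modulo lcm(65, 11) = 715: x ≡ 342 (mod 715).
Verify: 342 mod 13 = 4 ✓, 342 mod 5 = 2 ✓, 342 mod 11 = 1 ✓.

x ≡ 342 (mod 715).


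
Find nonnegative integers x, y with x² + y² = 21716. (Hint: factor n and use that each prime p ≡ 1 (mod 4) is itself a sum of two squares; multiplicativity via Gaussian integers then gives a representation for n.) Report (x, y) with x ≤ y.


Step 1: Factor n = 21716 = 2^2 · 61 · 89.
Step 2: Check the mod-4 condition on each prime factor: 2 = 2 (special); 61 ≡ 1 (mod 4), exponent 1; 89 ≡ 1 (mod 4), exponent 1.
All primes ≡ 3 (mod 4) appear to even exponent (or don't appear), so by the two-squares theorem n IS expressible as a sum of two squares.
Step 3: Build a representation. Group n = k² · m with k = 2 and m = 61 · 89 = 5429 (a product of primes ≡ 1 (mod 4)); a representation of m scales to one of n via (k·x)² + (k·y)² = k²(x² + y²). Each prime p ≡ 1 (mod 4) is itself a sum of two squares; find a² by testing p − a² for a perfect square:
  61: 61 − 1² = 60, 61 − 2² = 57, 61 − 3² = 52, 61 − 4² = 45, 61 − 5² = 36 = 6² ⇒ 61 = 5² + 6².
  89: 89 − 1² = 88, 89 − 2² = 85, 89 − 3² = 80, 89 − 4² = 73, 89 − 5² = 64 = 8² ⇒ 89 = 5² + 8².
  Combine using the Brahmagupta–Fibonacci identity (a² + b²)(c² + d²) = (ac − bd)² + (ad + bc)² = (ac + bd)² + (ad − bc)²:
  61 · 89 = 5429: from (5² + 6²)(5² + 8²), take (5·5 − 6·8, 5·8 + 6·5) = (25 − 48, 40 + 30) = (-23, 70); dropping signs (only squares matter) gives (23, 70); check 23² + 70² = 529 + 4900 = 5429 ✓.
  Scale by k = 2: (2·23, 2·70) = (46, 140).
Step 4: Order so x ≤ y and verify: 46² + 140² = 2116 + 19600 = 21716 = n. ✓

n = 21716 = 46² + 140² (one valid representation with x ≤ y).


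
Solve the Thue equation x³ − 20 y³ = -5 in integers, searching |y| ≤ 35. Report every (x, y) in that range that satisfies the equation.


The equation is x³ - 20y³ = -5. For fixed y, x³ = 20·y³ − 5, so a solution requires the RHS to be a perfect cube.
Strategy: iterate y from -35 to 35, compute RHS = 20·y³ − 5, and check whether it is a (positive or negative) perfect cube.
Check small values of y:
  y = 0: RHS = -5 is not a perfect cube.
  y = 1: RHS = 15 is not a perfect cube.
  y = -1: RHS = -25 is not a perfect cube.
  y = 2: RHS = 155 is not a perfect cube.
  y = -2: RHS = -165 is not a perfect cube.
  y = 3: RHS = 535 is not a perfect cube.
  y = -3: RHS = -545 is not a perfect cube.
Continuing the search up to |y| = 35 finds no solutions either.
No (x, y) in the scanned range satisfies the equation.

No integer solutions with |y| ≤ 35.


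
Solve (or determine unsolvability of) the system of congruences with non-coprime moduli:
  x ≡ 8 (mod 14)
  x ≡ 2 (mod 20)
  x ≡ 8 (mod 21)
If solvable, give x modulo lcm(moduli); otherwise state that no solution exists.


Moduli 14, 20, 21 are not pairwise coprime, so CRT works modulo lcm(m_i) when all pairwise compatibility conditions hold.
Pairwise compatibility: gcd(m_i, m_j) must divide a_i - a_j for every pair.
Merge one congruence at a time:
  Start: x ≡ 8 (mod 14).
  Combine with x ≡ 2 (mod 20): gcd(14, 20) = 2; 2 - 8 = -6, which IS divisible by 2, so compatible.
    Write x = 8 + 14·t and substitute into x ≡ 2 (mod 20): 14·t ≡ 2 − 8 = -6 (mod 20).
    Divide the congruence (and modulus) by g = 2: 7·t ≡ -3 (mod 10).
    Reduce coefficients mod 10: 7·t ≡ 7 (mod 10).
    The inverse of 7 mod 10 is 3 (since 7·3 = 21 = 2·10 + 1), so t ≡ 3·7 = 21 ≡ 1 (mod 10).
    Then x = 8 + 14·1 = 22, valid modulo lcm(14, 20) = 140: x ≡ 22 (mod 140).
  Combine with x ≡ 8 (mod 21): gcd(140, 21) = 7; 8 - 22 = -14, which IS divisible by 7, so compatible.
    Write x = 22 + 140·t and substitute into x ≡ 8 (mod 21): 140·t ≡ 8 − 22 = -14 (mod 21).
    Divide the congruence (and modulus) by g = 7: 20·t ≡ -2 (mod 3).
    Reduce coefficients mod 3: 2·t ≡ 1 (mod 3).
    The inverse of 2 mod 3 is 2 (since 2·2 = 4 = 1·3 + 1), so t ≡ 2·1 = 2 ≡ 2 (mod 3).
    Then x = 22 + 140·2 = 302, valid modulo lcm(140, 21) = 420: x ≡ 302 (mod 420).
Verify: 302 mod 14 = 8, 302 mod 20 = 2, 302 mod 21 = 8.

x ≡ 302 (mod 420).


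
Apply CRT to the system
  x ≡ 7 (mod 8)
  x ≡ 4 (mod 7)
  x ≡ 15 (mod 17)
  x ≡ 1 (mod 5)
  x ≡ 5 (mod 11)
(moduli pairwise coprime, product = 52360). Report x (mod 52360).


Product of moduli M = 8 · 7 · 17 · 5 · 11 = 52360.
Merge one congruence at a time:
  Start: x ≡ 7 (mod 8).
  Combine with x ≡ 4 (mod 7); new modulus lcm = 56.
    Write x = 7 + 8·t and substitute into x ≡ 4 (mod 7): 8·t ≡ 4 − 7 = -3 (mod 7).
    Reduce coefficients mod 7: 1·t ≡ 4 (mod 7).
    So t ≡ 4 (mod 7).
    Then x = 7 + 8·4 = 39, valid modulo lcm(8, 7) = 56: x ≡ 39 (mod 56).
  Combine with x ≡ 15 (mod 17); new modulus lcm = 952.
    Write x = 39 + 56·t and substitute into x ≡ 15 (mod 17): 56·t ≡ 15 − 39 = -24 (mod 17).
    Reduce coefficients mod 17: 5·t ≡ 10 (mod 17).
    The inverse of 5 mod 17 is 7 (since 5·7 = 35 = 2·17 + 1), so t ≡ 7·10 = 70 ≡ 2 (mod 17).
    Then x = 39 + 56·2 = 151, valid modulo lcm(56, 17) = 952: x ≡ 151 (mod 952).
  Combine with x ≡ 1 (mod 5); new modulus lcm = 4760.
    Write x = 151 + 952·t and substitute into x ≡ 1 (mod 5): 952·t ≡ 1 − 151 = -150 (mod 5).
    Reduce coefficients mod 5: 2·t ≡ 0 (mod 5).
    The inverse of 2 mod 5 is 3 (since 2·3 = 6 = 1·5 + 1), so t ≡ 3·0 = 0 ≡ 0 (mod 5).
    Then x = 151 + 952·0 = 151, valid modulo lcm(952, 5) = 4760: x ≡ 151 (mod 4760).
  Combine with x ≡ 5 (mod 11); new modulus lcm = 52360.
    Write x = 151 + 4760·t and substitute into x ≡ 5 (mod 11): 4760·t ≡ 5 − 151 = -146 (mod 11).
    Reduce coefficients mod 11: 8·t ≡ 8 (mod 11).
    The inverse of 8 mod 11 is 7 (since 8·7 = 56 = 5·11 + 1), so t ≡ 7·8 = 56 ≡ 1 (mod 11).
    Then x = 151 + 4760·1 = 4911, valid modulo lcm(4760, 11) = 52360: x ≡ 4911 (mod 52360).
Verify against each original: 4911 mod 8 = 7, 4911 mod 7 = 4, 4911 mod 17 = 15, 4911 mod 5 = 1, 4911 mod 11 = 5.

x ≡ 4911 (mod 52360).


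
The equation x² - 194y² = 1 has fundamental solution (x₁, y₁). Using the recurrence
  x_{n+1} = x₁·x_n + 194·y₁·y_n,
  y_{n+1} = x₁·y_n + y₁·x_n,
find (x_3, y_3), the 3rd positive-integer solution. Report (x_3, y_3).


Step 1: Find the fundamental solution (x₁, y₁) of x² - 194y² = 1.
  Expand √194 as a continued fraction. a₀ = ⌊√194⌋ = 13; iterate m_{k+1} = d_k·a_k − m_k, d_{k+1} = (194 − m_{k+1}²)/d_k, a_{k+1} = ⌊(a₀ + m_{k+1})/d_{k+1}⌋ (starting m₀ = 0, d₀ = 1), with convergents p_k = a_k·p_{k-1} + p_{k-2}, q_k = a_k·q_{k-1} + q_{k-2} (p₋₁ = 1, q₋₁ = 0):
  k = 0: a₀ = 13; p₀/q₀ = 13/1; p₀² − 194·q₀² = 169 − 194 = -25.
  k = 1: m = 13, d = 25, a = ⌊(13 + 13)/25⌋ = 1; p/q = (1·13 + 1)/(1·1 + 0) = 14/1; p² − 194·q² = 196 − 194 = 2.
  k = 2: m = 12, d = 2, a = ⌊(13 + 12)/2⌋ = 12; p/q = (12·14 + 13)/(12·1 + 1) = 181/13; p² − 194·q² = 32761 − 32786 = -25.
  k = 3: m = 12, d = 25, a = ⌊(13 + 12)/25⌋ = 1; p/q = (1·181 + 14)/(1·13 + 1) = 195/14; p² − 194·q² = 38025 − 38024 = 1.
  The first convergent with p² − 194·q² = 1 gives the fundamental solution (x₁, y₁) = (195, 14).
Step 2: Apply the recurrence (x_{n+1}, y_{n+1}) = (x₁x_n + 194y₁y_n, x₁y_n + y₁x_n) repeatedly.
  From (x_1, y_1) = (195, 14): x_2 = 195·195 + 194·14·14 = 76049; y_2 = 195·14 + 14·195 = 5460.
  From (x_2, y_2) = (76049, 5460): x_3 = 195·76049 + 194·14·5460 = 29658915; y_3 = 195·5460 + 14·76049 = 2129386.
Step 3: Verify x_3² - 194·y_3² = 879651238977225 - 879651238977224 = 1 (should be 1). ✓

(x_1, y_1) = (195, 14); (x_3, y_3) = (29658915, 2129386).


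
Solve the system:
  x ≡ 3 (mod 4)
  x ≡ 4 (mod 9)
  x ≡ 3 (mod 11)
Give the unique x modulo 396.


Moduli 4, 9, 11 are pairwise coprime; by CRT there is a unique solution modulo M = 4 · 9 · 11 = 396.
Solve pairwise, accumulating the modulus:
  Start with x ≡ 3 (mod 4).
  Combine with x ≡ 4 (mod 9): since gcd(4, 9) = 1, we get a unique residue mod 36.
    Write x = 3 + 4·t and substitute into x ≡ 4 (mod 9): 4·t ≡ 4 − 3 = 1 (mod 9).
    The inverse of 4 mod 9 is 7 (since 4·7 = 28 = 3·9 + 1), so t ≡ 7·1 = 7 ≡ 7 (mod 9).
    Then x = 3 + 4·7 = 31, valid modulo lcm(4, 9) = 36: x ≡ 31 (mod 36).
  Combine with x ≡ 3 (mod 11): since gcd(36, 11) = 1, we get a unique residue mod 396.
    Write x = 31 + 36·t and substitute into x ≡ 3 (mod 11): 36·t ≡ 3 − 31 = -28 (mod 11).
    Reduce coefficients mod 11: 3·t ≡ 5 (mod 11).
    The inverse of 3 mod 11 is 4 (since 3·4 = 12 = 1·11 + 1), so t ≡ 4·5 = 20 ≡ 9 (mod 11).
    Then x = 31 + 36·9 = 355, valid modulo lcm(36, 11) = 396: x ≡ 355 (mod 396).
Verify: 355 mod 4 = 3 ✓, 355 mod 9 = 4 ✓, 355 mod 11 = 3 ✓.

x ≡ 355 (mod 396).


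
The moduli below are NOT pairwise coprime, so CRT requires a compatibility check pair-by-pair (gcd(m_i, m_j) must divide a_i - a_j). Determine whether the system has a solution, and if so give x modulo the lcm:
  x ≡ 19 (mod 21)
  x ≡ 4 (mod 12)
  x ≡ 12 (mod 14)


Moduli 21, 12, 14 are not pairwise coprime, so CRT works modulo lcm(m_i) when all pairwise compatibility conditions hold.
Pairwise compatibility: gcd(m_i, m_j) must divide a_i - a_j for every pair.
Merge one congruence at a time:
  Start: x ≡ 19 (mod 21).
  Combine with x ≡ 4 (mod 12): gcd(21, 12) = 3; 4 - 19 = -15, which IS divisible by 3, so compatible.
    Write x = 19 + 21·t and substitute into x ≡ 4 (mod 12): 21·t ≡ 4 − 19 = -15 (mod 12).
    Divide the congruence (and modulus) by g = 3: 7·t ≡ -5 (mod 4).
    Reduce coefficients mod 4: 3·t ≡ 3 (mod 4).
    The inverse of 3 mod 4 is 3 (since 3·3 = 9 = 2·4 + 1), so t ≡ 3·3 = 9 ≡ 1 (mod 4).
    Then x = 19 + 21·1 = 40, valid modulo lcm(21, 12) = 84: x ≡ 40 (mod 84).
  Combine with x ≡ 12 (mod 14): gcd(84, 14) = 14; 12 - 40 = -28, which IS divisible by 14, so compatible.
    Write x = 40 + 84·t and substitute into x ≡ 12 (mod 14): 84·t ≡ 12 − 40 = -28 (mod 14).
    Divide the congruence (and modulus) by g = 14: 6·t ≡ -2 (mod 1).
    Modulo 1 every t works; take t = 0.
    Then x = 40 + 84·0 = 40, valid modulo lcm(84, 14) = 84: x ≡ 40 (mod 84).
Verify: 40 mod 21 = 19, 40 mod 12 = 4, 40 mod 14 = 12.

x ≡ 40 (mod 84).


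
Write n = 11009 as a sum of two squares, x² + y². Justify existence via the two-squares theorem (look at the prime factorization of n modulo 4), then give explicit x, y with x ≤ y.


Step 1: Factor n = 11009 = 101 · 109.
Step 2: Check the mod-4 condition on each prime factor: 101 ≡ 1 (mod 4), exponent 1; 109 ≡ 1 (mod 4), exponent 1.
All primes ≡ 3 (mod 4) appear to even exponent (or don't appear), so by the two-squares theorem n IS expressible as a sum of two squares.
Step 3: Build a representation. Here n = 101 · 109 is a product of primes ≡ 1 (mod 4). Each prime p ≡ 1 (mod 4) is itself a sum of two squares; find a² by testing p − a² for a perfect square:
  101: 101 − 1² = 100 = 10² ⇒ 101 = 1² + 10².
  109: 109 − 1² = 108, 109 − 2² = 105, 109 − 3² = 100 = 10² ⇒ 109 = 3² + 10².
  Combine using the Brahmagupta–Fibonacci identity (a² + b²)(c² + d²) = (ac − bd)² + (ad + bc)² = (ac + bd)² + (ad − bc)²:
  101 · 109 = 11009: from (1² + 10²)(3² + 10²), take (1·3 − 10·10, 1·10 + 10·3) = (3 − 100, 10 + 30) = (-97, 40); dropping signs (only squares matter) gives (97, 40); check 97² + 40² = 9409 + 1600 = 11009 ✓.
Step 4: Order so x ≤ y and verify: 40² + 97² = 1600 + 9409 = 11009 = n. ✓

n = 11009 = 40² + 97² (one valid representation with x ≤ y).


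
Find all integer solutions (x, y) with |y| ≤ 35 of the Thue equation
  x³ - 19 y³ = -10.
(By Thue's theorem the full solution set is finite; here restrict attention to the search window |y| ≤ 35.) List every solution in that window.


The equation is x³ - 19y³ = -10. For fixed y, x³ = 19·y³ − 10, so a solution requires the RHS to be a perfect cube.
Strategy: iterate y from -35 to 35, compute RHS = 19·y³ − 10, and check whether it is a (positive or negative) perfect cube.
Check small values of y:
  y = 0: RHS = -10 is not a perfect cube.
  y = 1: RHS = 9 is not a perfect cube.
  y = -1: RHS = -29 is not a perfect cube.
  y = 2: RHS = 142 is not a perfect cube.
  y = -2: RHS = -162 is not a perfect cube.
  y = 3: RHS = 503 is not a perfect cube.
  y = -3: RHS = -523 is not a perfect cube.
Continuing the search up to |y| = 35 finds no solutions either.
No (x, y) in the scanned range satisfies the equation.

No integer solutions with |y| ≤ 35.


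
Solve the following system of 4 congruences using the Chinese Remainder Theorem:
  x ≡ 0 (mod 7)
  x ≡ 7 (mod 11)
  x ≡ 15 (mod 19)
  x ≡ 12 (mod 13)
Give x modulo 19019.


Product of moduli M = 7 · 11 · 19 · 13 = 19019.
Merge one congruence at a time:
  Start: x ≡ 0 (mod 7).
  Combine with x ≡ 7 (mod 11); new modulus lcm = 77.
    Write x = 0 + 7·t and substitute into x ≡ 7 (mod 11): 7·t ≡ 7 − 0 = 7 (mod 11).
    The inverse of 7 mod 11 is 8 (since 7·8 = 56 = 5·11 + 1), so t ≡ 8·7 = 56 ≡ 1 (mod 11).
    Then x = 0 + 7·1 = 7, valid modulo lcm(7, 11) = 77: x ≡ 7 (mod 77).
  Combine with x ≡ 15 (mod 19); new modulus lcm = 1463.
    Write x = 7 + 77·t and substitute into x ≡ 15 (mod 19): 77·t ≡ 15 − 7 = 8 (mod 19).
    Reduce coefficients mod 19: 1·t ≡ 8 (mod 19).
    So t ≡ 8 (mod 19).
    Then x = 7 + 77·8 = 623, valid modulo lcm(77, 19) = 1463: x ≡ 623 (mod 1463).
  Combine with x ≡ 12 (mod 13); new modulus lcm = 19019.
    Write x = 623 + 1463·t and substitute into x ≡ 12 (mod 13): 1463·t ≡ 12 − 623 = -611 (mod 13).
    Reduce coefficients mod 13: 7·t ≡ 0 (mod 13).
    The inverse of 7 mod 13 is 2 (since 7·2 = 14 = 1·13 + 1), so t ≡ 2·0 = 0 ≡ 0 (mod 13).
    Then x = 623 + 1463·0 = 623, valid modulo lcm(1463, 13) = 19019: x ≡ 623 (mod 19019).
Verify against each original: 623 mod 7 = 0, 623 mod 11 = 7, 623 mod 19 = 15, 623 mod 13 = 12.

x ≡ 623 (mod 19019).
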